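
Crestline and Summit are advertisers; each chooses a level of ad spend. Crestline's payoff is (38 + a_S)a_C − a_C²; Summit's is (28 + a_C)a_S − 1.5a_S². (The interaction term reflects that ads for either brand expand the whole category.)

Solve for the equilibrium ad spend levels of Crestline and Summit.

Expanding Crestline's payoff: 38a_C + a_Sa_C − a_C².
∂π/∂a_C = 38 + a_S − 2a_C = 0, so a_C = 19 + 0.5a_S.
Likewise for Summit: a_S = 28/3 + (1/3)a_C.
Substituting the second reaction function into the first: a_C = 19 + 0.5(28/3 + (1/3)a_C), which gives (5/6)a_C = 71/3 ⇒ a_C = 28.4.
Then a_S = 28/3 + (1/3)·28.4 = 18.8.

28.4, 18.8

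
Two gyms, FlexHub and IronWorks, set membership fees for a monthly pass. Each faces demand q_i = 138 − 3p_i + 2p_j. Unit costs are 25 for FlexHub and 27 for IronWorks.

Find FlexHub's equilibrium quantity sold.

85.875

FlexHub's profit: π = (p_{FlexHub} − 25)(138 − 3p_{FlexHub} + 2p_{IronWorks}).
∂π/∂p_{FlexHub} = 213 − 6p_{FlexHub} + 2p_{IronWorks} = 0 ⇒ p_{FlexHub} = 35.5 + (1/3)p_{IronWorks}.
Similarly p_{IronWorks} = 36.5 + (1/3)p_{FlexHub}.
Substituting the second reaction function into the first: p_{FlexHub} = 35.5 + (1/3)(36.5 + (1/3)p_{FlexHub}), which gives (8/9)p_{FlexHub} = 143/3 ⇒ p_{FlexHub} = 53.625.
Then p_{IronWorks} = 36.5 + (1/3)·53.625 = 54.375.
q_{FlexHub} = 138 − 3·53.625 + 2·54.375 = 85.875.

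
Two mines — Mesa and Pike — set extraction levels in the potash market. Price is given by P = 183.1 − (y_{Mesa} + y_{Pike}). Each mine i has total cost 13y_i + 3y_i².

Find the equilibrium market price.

145.3

Mine Mesa's profit: π = y_{Mesa}(183.1 − (y_{Mesa} + y_{Pike})) − 13y_{Mesa} − 3y_{Mesa}².
∂π/∂y_{Mesa} = 170.1 − 8y_{Mesa} − y_{Pike} = 0, so y_{Mesa} = 21.2625 − 0.125y_{Pike}.
By symmetry y_{Pike} = y_{Mesa}; substituting into the reaction function, 1.125y_{Mesa} = 21.2625 and y_{Mesa} = 18.9.
Equilibrium price: P = 183.1 − 37.8 = 145.3.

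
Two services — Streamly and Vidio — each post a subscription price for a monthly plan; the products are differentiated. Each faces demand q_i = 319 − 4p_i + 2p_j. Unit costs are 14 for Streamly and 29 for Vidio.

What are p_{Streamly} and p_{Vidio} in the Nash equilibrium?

Streamly's profit: π = (p_{Streamly} − 14)(319 − 4p_{Streamly} + 2p_{Vidio}).
∂π/∂p_{Streamly} = 375 − 8p_{Streamly} + 2p_{Vidio} = 0 ⇒ p_{Streamly} = 46.875 + 0.25p_{Vidio}.
Similarly p_{Vidio} = 54.375 + 0.25p_{Streamly}.
Plugging p_{Vidio} into Streamly's best response: p_{Streamly} = 46.875 + 0.25(54.375 + 0.25p_{Streamly}) ⇒ 0.9375p_{Streamly} = 1935/32, so p_{Streamly} = 64.5.
Then p_{Vidio} = 54.375 + 0.25·64.5 = 70.5.

64.5, 70.5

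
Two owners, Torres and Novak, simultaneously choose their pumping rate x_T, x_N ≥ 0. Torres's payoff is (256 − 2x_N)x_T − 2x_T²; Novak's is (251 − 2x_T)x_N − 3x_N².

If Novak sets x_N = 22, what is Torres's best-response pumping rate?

Expanding Torres's payoff: 256x_T − 2x_Nx_T − 2x_T².
∂π/∂x_T = 256 − 2x_N − 4x_T = 0, so x_T = 64 − 0.5x_N.
At x_N = 22: x_T = 64 − 0.5·22 = 53.

53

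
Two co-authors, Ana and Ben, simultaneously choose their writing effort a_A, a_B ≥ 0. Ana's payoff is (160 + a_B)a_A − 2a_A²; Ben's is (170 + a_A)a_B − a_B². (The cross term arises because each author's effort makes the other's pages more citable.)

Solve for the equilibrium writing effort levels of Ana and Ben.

Expanding Ana's payoff: 160a_A + a_Ba_A − 2a_A².
∂π/∂a_A = 160 + a_B − 4a_A = 0, so a_A = 40 + 0.25a_B.
Likewise for Ben: a_B = 85 + 0.5a_A.
Solving the two reaction functions simultaneously: (1 − (0.25)(0.5))a_A = 40 + 0.25·85, so 0.875a_A = 61.25 and a_A = 70.
Then a_B = 85 + 0.5·70 = 120.

70, 120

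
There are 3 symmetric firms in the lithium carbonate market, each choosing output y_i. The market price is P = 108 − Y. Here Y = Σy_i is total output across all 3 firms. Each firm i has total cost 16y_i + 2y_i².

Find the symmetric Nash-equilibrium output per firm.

11.5

A representative firm's profit is π_i = y_i(108 − Y) − 16y_i − 2y_i², with Y = y_i + Σ_{j≠i} y_j.
First-order condition: 92 − 6y_i − Σ_{j≠i} y_j = 0.
With identical firms, set every y_j = y: then 92 − 6y − 2y = 0, i.e. y = 92/8 = 11.5.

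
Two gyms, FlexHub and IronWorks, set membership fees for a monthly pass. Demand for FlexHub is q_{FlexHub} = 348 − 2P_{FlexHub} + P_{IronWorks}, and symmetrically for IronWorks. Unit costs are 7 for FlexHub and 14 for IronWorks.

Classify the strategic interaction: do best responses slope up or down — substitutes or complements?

strategic complements

FlexHub's profit: π = (P_{FlexHub} − 7)(348 − 2P_{FlexHub} + P_{IronWorks}).
∂π/∂P_{FlexHub} = 362 − 4P_{FlexHub} + P_{IronWorks} = 0 ⇒ P_{FlexHub} = 90.5 + 0.25P_{IronWorks}.
The best-response slope dP_{FlexHub}/dP_{IronWorks} = 0.25 > 0: the reaction function is upward-sloping, so the choices are strategic complements.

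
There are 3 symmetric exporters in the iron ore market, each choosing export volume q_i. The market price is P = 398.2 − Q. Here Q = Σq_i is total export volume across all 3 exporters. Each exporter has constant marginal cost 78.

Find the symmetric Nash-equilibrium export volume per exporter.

80.05

A representative exporter's profit is π_i = q_i(398.2 − Q) − 78q_i, with Q = q_i + Σ_{j≠i} q_j.
First-order condition: 320.2 − 2q_i − Σ_{j≠i} q_j = 0.
With identical exporters, set every q_j = q: then 320.2 − 2q − 2q = 0, i.e. q = 320.2/4 = 80.05.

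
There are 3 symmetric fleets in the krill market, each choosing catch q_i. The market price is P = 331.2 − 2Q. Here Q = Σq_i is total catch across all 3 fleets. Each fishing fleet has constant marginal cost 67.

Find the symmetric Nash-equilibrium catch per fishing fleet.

33.025

A representative fishing fleet's profit is π_i = q_i(331.2 − 2Q) − 67q_i, with Q = q_i + Σ_{j≠i} q_j.
First-order condition: 264.2 − 4q_i − 2Σ_{j≠i} q_j = 0.
With identical fishing fleets, set every q_j = q: then 264.2 − 4q − 4q = 0, i.e. q = 264.2/8 = 33.025.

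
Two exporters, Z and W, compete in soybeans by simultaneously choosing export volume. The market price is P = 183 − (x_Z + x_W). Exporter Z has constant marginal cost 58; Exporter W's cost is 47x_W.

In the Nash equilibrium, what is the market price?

Exporter Z's profit: π = x_Z(183 − (x_Z + x_W)) − 58x_Z.
∂π/∂x_Z = 125 − 2x_Z − x_W = 0, so x_Z = 62.5 − 0.5x_W.
By the same steps for W: x_W = 68 − 0.5x_Z.
Solving the two reaction functions simultaneously: (1 − (−0.5)(−0.5))x_Z = 62.5 − 0.5·68, so 0.75x_Z = 28.5 and x_Z = 38.
Then x_W = 68 − 0.5·38 = 49.
Equilibrium price: P = 183 − 87 = 96.

96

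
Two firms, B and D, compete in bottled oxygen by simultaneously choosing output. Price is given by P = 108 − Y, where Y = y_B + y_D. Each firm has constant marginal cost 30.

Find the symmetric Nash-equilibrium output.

Firm B's profit: π = y_B(108 − (y_B + y_D)) − 30y_B.
∂π/∂y_B = 78 − 2y_B − y_D = 0, so y_B = 39 − 0.5y_D.
Setting y_B = y_D in the reaction function: y_B = 39 − 0.5y_B, so y_B = 39 / 1.5 = 26.

26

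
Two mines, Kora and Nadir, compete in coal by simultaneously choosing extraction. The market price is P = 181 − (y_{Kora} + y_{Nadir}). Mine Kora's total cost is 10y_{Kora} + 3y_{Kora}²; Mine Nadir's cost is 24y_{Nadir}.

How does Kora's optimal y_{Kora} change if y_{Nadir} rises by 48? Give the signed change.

-6

Mine Kora's profit: π = y_{Kora}(181 − (y_{Kora} + y_{Nadir})) − 10y_{Kora} − 3y_{Kora}².
∂π/∂y_{Kora} = 171 − 8y_{Kora} − y_{Nadir} = 0, so y_{Kora} = 21.375 − 0.125y_{Nadir}.
The reaction-function slope is −0.125, so a 48-unit rise in y_{Nadir} moves y_{Kora} by −0.125 × 48 = −6. Kora's best response falls — the actions are strategic substitutes.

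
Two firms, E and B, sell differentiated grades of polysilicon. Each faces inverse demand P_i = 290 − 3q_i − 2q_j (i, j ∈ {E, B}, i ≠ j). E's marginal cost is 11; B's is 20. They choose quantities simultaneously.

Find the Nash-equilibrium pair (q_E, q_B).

Firm E's profit: π = q_E(290 − 3q_E − 2q_B) − 11q_E.
∂π/∂q_E = 279 − 6q_E − 2q_B = 0 ⇒ q_E = 46.5 − (1/3)q_B.
Similarly q_B = 45 − (1/3)q_E.
Solving the two reaction functions simultaneously: (1 − (−1/3)(−1/3))q_E = 46.5 − (1/3)·45, so (8/9)q_E = 31.5 and q_E = 35.4375.
Then q_B = 45 − (1/3)·35.4375 = 33.1875.

35.4375, 33.1875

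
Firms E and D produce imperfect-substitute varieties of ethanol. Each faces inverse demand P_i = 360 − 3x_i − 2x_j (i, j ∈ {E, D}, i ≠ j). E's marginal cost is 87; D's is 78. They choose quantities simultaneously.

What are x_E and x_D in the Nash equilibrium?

Firm E's profit: π = x_E(360 − 3x_E − 2x_D) − 87x_E.
∂π/∂x_E = 273 − 6x_E − 2x_D = 0 ⇒ x_E = 45.5 − (1/3)x_D.
Similarly x_D = 47 − (1/3)x_E.
Substituting the second reaction function into the first: x_E = 45.5 − (1/3)(47 − (1/3)x_E), which gives (8/9)x_E = 179/6 ⇒ x_E = 33.5625.
Then x_D = 47 − (1/3)·33.5625 = 35.8125.

33.5625, 35.8125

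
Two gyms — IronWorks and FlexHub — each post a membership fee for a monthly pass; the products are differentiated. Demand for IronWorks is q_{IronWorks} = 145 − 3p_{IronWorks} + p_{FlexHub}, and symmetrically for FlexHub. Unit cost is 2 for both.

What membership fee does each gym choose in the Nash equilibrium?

30.2

IronWorks's profit: π = (p_{IronWorks} − 2)(145 − 3p_{IronWorks} + p_{FlexHub}).
∂π/∂p_{IronWorks} = 151 − 6p_{IronWorks} + p_{FlexHub} = 0 ⇒ p_{IronWorks} = 151/6 + (1/6)p_{FlexHub}.
Setting p_{IronWorks} = p_{FlexHub} in the reaction function: p_{IronWorks} = 151/6 + (1/6)p_{IronWorks}, so p_{IronWorks} = (151/6) / (5/6) = 30.2.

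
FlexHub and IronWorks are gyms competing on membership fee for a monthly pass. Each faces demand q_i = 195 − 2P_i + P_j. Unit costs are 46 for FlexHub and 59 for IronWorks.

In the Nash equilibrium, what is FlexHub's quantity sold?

FlexHub's profit: π = (P_{FlexHub} − 46)(195 − 2P_{FlexHub} + P_{IronWorks}).
∂π/∂P_{FlexHub} = 287 − 4P_{FlexHub} + P_{IronWorks} = 0 ⇒ P_{FlexHub} = 71.75 + 0.25P_{IronWorks}.
Similarly P_{IronWorks} = 78.25 + 0.25P_{FlexHub}.
Substituting the second reaction function into the first: P_{FlexHub} = 71.75 + 0.25(78.25 + 0.25P_{FlexHub}), which gives 0.9375P_{FlexHub} = 91.3125 ⇒ P_{FlexHub} = 97.4.
Then P_{IronWorks} = 78.25 + 0.25·97.4 = 102.6.
q_{FlexHub} = 195 − 2·97.4 + 102.6 = 102.8.

102.8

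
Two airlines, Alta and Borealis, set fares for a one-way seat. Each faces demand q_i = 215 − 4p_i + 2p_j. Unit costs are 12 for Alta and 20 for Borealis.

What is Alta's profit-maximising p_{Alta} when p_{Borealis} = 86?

Alta's profit: π = (p_{Alta} − 12)(215 − 4p_{Alta} + 2p_{Borealis}).
∂π/∂p_{Alta} = 263 − 8p_{Alta} + 2p_{Borealis} = 0 ⇒ p_{Alta} = 32.875 + 0.25p_{Borealis}.
At p_{Borealis} = 86: p_{Alta} = 32.875 + 0.25·86 = 54.375.

54.375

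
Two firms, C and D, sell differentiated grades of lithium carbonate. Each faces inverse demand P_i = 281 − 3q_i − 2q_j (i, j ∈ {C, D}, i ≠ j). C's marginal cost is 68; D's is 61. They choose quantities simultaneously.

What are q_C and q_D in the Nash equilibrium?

Firm C's profit: π = q_C(281 − 3q_C − 2q_D) − 68q_C.
∂π/∂q_C = 213 − 6q_C − 2q_D = 0 ⇒ q_C = 35.5 − (1/3)q_D.
Similarly q_D = 110/3 − (1/3)q_C.
Plugging q_D into C's best response: q_C = 35.5 − (1/3)(110/3 − (1/3)q_C) ⇒ (8/9)q_C = 419/18, so q_C = 26.1875.
Then q_D = 110/3 − (1/3)·26.1875 = 27.9375.

26.1875, 27.9375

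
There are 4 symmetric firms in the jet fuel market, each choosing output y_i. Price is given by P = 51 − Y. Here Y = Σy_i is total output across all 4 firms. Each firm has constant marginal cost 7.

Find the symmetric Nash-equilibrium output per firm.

8.8

A representative firm's profit is π_i = y_i(51 − Y) − 7y_i, with Y = y_i + Σ_{j≠i} y_j.
First-order condition: 44 − 2y_i − Σ_{j≠i} y_j = 0.
In a symmetric equilibrium every firm chooses the same y, so Σ_{j≠i} y_j = 3y. The condition becomes 44 − 5y = 0, giving y = 44/5 = 8.8.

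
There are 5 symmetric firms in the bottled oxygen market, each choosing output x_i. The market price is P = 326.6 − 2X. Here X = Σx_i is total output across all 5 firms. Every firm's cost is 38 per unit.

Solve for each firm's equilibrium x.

24.05

A representative firm's profit is π_i = x_i(326.6 − 2X) − 38x_i, with X = x_i + Σ_{j≠i} x_j.
First-order condition: 288.6 − 4x_i − 2Σ_{j≠i} x_j = 0.
In a symmetric equilibrium every firm chooses the same x, so Σ_{j≠i} x_j = 4x. The condition becomes 288.6 − 12x = 0, giving x = 288.6/12 = 24.05.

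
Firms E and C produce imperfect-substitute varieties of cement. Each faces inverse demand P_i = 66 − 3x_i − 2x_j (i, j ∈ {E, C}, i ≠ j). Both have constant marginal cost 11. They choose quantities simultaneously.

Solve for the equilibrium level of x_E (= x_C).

6.875

Firm E's profit: π = x_E(66 − 3x_E − 2x_C) − 11x_E.
∂π/∂x_E = 55 − 6x_E − 2x_C = 0 ⇒ x_E = 55/6 − (1/3)x_C.
The game is symmetric, so in equilibrium x_C = x_E: the reaction function gives (4/3)x_E = 55/6, hence x_E = 6.875.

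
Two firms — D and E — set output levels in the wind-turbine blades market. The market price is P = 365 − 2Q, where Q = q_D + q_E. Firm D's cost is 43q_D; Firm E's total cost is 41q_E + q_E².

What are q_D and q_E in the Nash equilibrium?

64.2, 32.6

Firm D's profit: π = q_D(365 − 2(q_D + q_E)) − 43q_D.
∂π/∂q_D = 322 − 4q_D − 2q_E = 0, so q_D = 80.5 − 0.5q_E.
For E: ∂π/∂q_E = 324 − 6q_E − 2q_D = 0 ⇒ q_E = 54 − (1/3)q_D.
Plugging q_E into D's best response: q_D = 80.5 − 0.5(54 − (1/3)q_D) ⇒ (5/6)q_D = 53.5, so q_D = 64.2.
Then q_E = 54 − (1/3)·64.2 = 32.6.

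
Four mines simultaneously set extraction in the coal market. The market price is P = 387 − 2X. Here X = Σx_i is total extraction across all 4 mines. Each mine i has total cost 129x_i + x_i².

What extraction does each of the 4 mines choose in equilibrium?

A representative mine's profit is π_i = x_i(387 − 2X) − 129x_i − x_i², with X = x_i + Σ_{j≠i} x_j.
First-order condition: 258 − 6x_i − 2Σ_{j≠i} x_j = 0.
In a symmetric equilibrium every mine chooses the same x, so Σ_{j≠i} x_j = 3x. The condition becomes 258 − 12x = 0, giving x = 258/12 = 21.5.

21.5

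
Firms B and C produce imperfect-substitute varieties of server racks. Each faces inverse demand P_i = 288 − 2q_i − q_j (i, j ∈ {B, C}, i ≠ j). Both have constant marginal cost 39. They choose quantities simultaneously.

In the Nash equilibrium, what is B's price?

Firm B's profit: π = q_B(288 − 2q_B − q_C) − 39q_B.
∂π/∂q_B = 249 − 4q_B − q_C = 0 ⇒ q_B = 62.25 − 0.25q_C.
The game is symmetric, so in equilibrium q_C = q_B: the reaction function gives 1.25q_B = 62.25, hence q_B = 49.8.
P_B = 288 − 2·49.8 − 49.8 = 138.6.

138.6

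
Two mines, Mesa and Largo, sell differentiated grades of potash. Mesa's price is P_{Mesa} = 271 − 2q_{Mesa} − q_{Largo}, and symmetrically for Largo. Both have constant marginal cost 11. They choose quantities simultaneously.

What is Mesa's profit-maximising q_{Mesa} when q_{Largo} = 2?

Mine Mesa's profit: π = q_{Mesa}(271 − 2q_{Mesa} − q_{Largo}) − 11q_{Mesa}.
∂π/∂q_{Mesa} = 260 − 4q_{Mesa} − q_{Largo} = 0 ⇒ q_{Mesa} = 65 − 0.25q_{Largo}.
At q_{Largo} = 2: q_{Mesa} = 65 − 0.25·2 = 64.5.

64.5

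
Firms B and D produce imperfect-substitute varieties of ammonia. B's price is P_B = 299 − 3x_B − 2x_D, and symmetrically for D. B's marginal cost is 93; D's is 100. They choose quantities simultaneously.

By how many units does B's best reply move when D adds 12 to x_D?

-4

Firm B's profit: π = x_B(299 − 3x_B − 2x_D) − 93x_B.
∂π/∂x_B = 206 − 6x_B − 2x_D = 0 ⇒ x_B = 103/3 − (1/3)x_D.
The reaction-function slope is −1/3, so a 12-unit rise in x_D moves x_B by −1/3 × 12 = −4. B's best response falls — the actions are strategic substitutes.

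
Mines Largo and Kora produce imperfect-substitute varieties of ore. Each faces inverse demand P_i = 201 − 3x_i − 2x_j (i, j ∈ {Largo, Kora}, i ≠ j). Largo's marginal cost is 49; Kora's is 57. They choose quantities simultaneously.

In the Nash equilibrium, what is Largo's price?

107.5

Mine Largo's profit: π = x_{Largo}(201 − 3x_{Largo} − 2x_{Kora}) − 49x_{Largo}.
∂π/∂x_{Largo} = 152 − 6x_{Largo} − 2x_{Kora} = 0 ⇒ x_{Largo} = 76/3 − (1/3)x_{Kora}.
Similarly x_{Kora} = 24 − (1/3)x_{Largo}.
Solving the two reaction functions simultaneously: (1 − (−1/3)(−1/3))x_{Largo} = 76/3 − (1/3)·24, so (8/9)x_{Largo} = 52/3 and x_{Largo} = 19.5.
Then x_{Kora} = 24 − (1/3)·19.5 = 17.5.
P_{Largo} = 201 − 3·19.5 − 2·17.5 = 107.5.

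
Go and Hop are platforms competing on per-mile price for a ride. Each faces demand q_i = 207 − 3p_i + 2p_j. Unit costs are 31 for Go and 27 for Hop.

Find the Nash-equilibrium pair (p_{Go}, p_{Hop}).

74.25, 72.75

Go's profit: π = (p_{Go} − 31)(207 − 3p_{Go} + 2p_{Hop}).
∂π/∂p_{Go} = 300 − 6p_{Go} + 2p_{Hop} = 0 ⇒ p_{Go} = 50 + (1/3)p_{Hop}.
Similarly p_{Hop} = 48 + (1/3)p_{Go}.
Plugging p_{Hop} into Go's best response: p_{Go} = 50 + (1/3)(48 + (1/3)p_{Go}) ⇒ (8/9)p_{Go} = 66, so p_{Go} = 74.25.
Then p_{Hop} = 48 + (1/3)·74.25 = 72.75.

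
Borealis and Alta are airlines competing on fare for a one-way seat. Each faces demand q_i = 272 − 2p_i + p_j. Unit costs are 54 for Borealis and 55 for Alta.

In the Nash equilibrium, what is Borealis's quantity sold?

145.6

Borealis's profit: π = (p_{Borealis} − 54)(272 − 2p_{Borealis} + p_{Alta}).
∂π/∂p_{Borealis} = 380 − 4p_{Borealis} + p_{Alta} = 0 ⇒ p_{Borealis} = 95 + 0.25p_{Alta}.
Similarly p_{Alta} = 95.5 + 0.25p_{Borealis}.
Plugging p_{Alta} into Borealis's best response: p_{Borealis} = 95 + 0.25(95.5 + 0.25p_{Borealis}) ⇒ 0.9375p_{Borealis} = 118.875, so p_{Borealis} = 126.8.
Then p_{Alta} = 95.5 + 0.25·126.8 = 127.2.
q_{Borealis} = 272 − 2·126.8 + 127.2 = 145.6.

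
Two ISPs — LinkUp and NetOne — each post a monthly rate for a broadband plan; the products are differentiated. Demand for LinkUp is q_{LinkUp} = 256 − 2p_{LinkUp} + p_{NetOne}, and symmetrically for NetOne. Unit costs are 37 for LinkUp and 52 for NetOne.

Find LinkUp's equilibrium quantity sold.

150

LinkUp's profit: π = (p_{LinkUp} − 37)(256 − 2p_{LinkUp} + p_{NetOne}).
∂π/∂p_{LinkUp} = 330 − 4p_{LinkUp} + p_{NetOne} = 0 ⇒ p_{LinkUp} = 82.5 + 0.25p_{NetOne}.
Similarly p_{NetOne} = 90 + 0.25p_{LinkUp}.
Substituting the second reaction function into the first: p_{LinkUp} = 82.5 + 0.25(90 + 0.25p_{LinkUp}), which gives 0.9375p_{LinkUp} = 105 ⇒ p_{LinkUp} = 112.
Then p_{NetOne} = 90 + 0.25·112 = 118.
q_{LinkUp} = 256 − 2·112 + 118 = 150.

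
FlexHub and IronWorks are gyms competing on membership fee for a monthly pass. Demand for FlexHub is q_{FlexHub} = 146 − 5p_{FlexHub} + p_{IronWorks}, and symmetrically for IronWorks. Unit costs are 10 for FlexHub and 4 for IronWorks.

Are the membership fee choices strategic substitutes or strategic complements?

strategic complements

FlexHub's profit: π = (p_{FlexHub} − 10)(146 − 5p_{FlexHub} + p_{IronWorks}).
∂π/∂p_{FlexHub} = 196 − 10p_{FlexHub} + p_{IronWorks} = 0 ⇒ p_{FlexHub} = 19.6 + 0.1p_{IronWorks}.
The best-response slope dp_{FlexHub}/dp_{IronWorks} = 0.1 > 0: the reaction function is upward-sloping, so the choices are strategic complements.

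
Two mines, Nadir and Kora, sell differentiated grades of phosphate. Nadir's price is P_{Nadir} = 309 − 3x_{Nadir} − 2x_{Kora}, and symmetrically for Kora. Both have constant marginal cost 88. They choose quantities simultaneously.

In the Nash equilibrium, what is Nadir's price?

170.875

Mine Nadir's profit: π = x_{Nadir}(309 − 3x_{Nadir} − 2x_{Kora}) − 88x_{Nadir}.
∂π/∂x_{Nadir} = 221 − 6x_{Nadir} − 2x_{Kora} = 0 ⇒ x_{Nadir} = 221/6 − (1/3)x_{Kora}.
Setting x_{Nadir} = x_{Kora} in the reaction function: x_{Nadir} = 221/6 − (1/3)x_{Nadir}, so x_{Nadir} = (221/6) / (4/3) = 27.625.
P_{Nadir} = 309 − 3·27.625 − 2·27.625 = 170.875.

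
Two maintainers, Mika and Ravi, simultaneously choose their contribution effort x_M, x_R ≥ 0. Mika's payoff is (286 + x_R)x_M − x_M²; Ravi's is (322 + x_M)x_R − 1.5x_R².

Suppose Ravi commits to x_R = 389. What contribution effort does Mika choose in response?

Expanding Mika's payoff: 286x_M + x_Rx_M − x_M².
∂π/∂x_M = 286 + x_R − 2x_M = 0, so x_M = 143 + 0.5x_R.
At x_R = 389: x_M = 143 + 0.5·389 = 337.5.

337.5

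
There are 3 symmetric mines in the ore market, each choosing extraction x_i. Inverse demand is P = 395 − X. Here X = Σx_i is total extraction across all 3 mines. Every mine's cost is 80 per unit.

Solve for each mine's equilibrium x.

A representative mine's profit is π_i = x_i(395 − X) − 80x_i, with X = x_i + Σ_{j≠i} x_j.
First-order condition: 315 − 2x_i − Σ_{j≠i} x_j = 0.
In a symmetric equilibrium every mine chooses the same x, so Σ_{j≠i} x_j = 2x. The condition becomes 315 − 4x = 0, giving x = 315/4 = 78.75.

78.75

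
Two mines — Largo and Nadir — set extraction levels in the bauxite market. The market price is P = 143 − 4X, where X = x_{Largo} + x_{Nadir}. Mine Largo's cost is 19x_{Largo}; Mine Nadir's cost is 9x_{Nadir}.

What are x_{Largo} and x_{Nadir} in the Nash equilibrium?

9.5, 12

Mine Largo's profit: π = x_{Largo}(143 − 4(x_{Largo} + x_{Nadir})) − 19x_{Largo}.
∂π/∂x_{Largo} = 124 − 8x_{Largo} − 4x_{Nadir} = 0, so x_{Largo} = 15.5 − 0.5x_{Nadir}.
By the same steps for Nadir: x_{Nadir} = 16.75 − 0.5x_{Largo}.
Plugging x_{Nadir} into Largo's best response: x_{Largo} = 15.5 − 0.5(16.75 − 0.5x_{Largo}) ⇒ 0.75x_{Largo} = 7.125, so x_{Largo} = 9.5.
Then x_{Nadir} = 16.75 − 0.5·9.5 = 12.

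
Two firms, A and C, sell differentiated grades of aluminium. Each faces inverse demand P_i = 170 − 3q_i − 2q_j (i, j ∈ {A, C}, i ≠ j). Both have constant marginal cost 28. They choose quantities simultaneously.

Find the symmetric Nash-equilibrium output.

17.75

Firm A's profit: π = q_A(170 − 3q_A − 2q_C) − 28q_A.
∂π/∂q_A = 142 − 6q_A − 2q_C = 0 ⇒ q_A = 71/3 − (1/3)q_C.
By symmetry q_C = q_A; substituting into the reaction function, (4/3)q_A = 71/3 and q_A = 17.75.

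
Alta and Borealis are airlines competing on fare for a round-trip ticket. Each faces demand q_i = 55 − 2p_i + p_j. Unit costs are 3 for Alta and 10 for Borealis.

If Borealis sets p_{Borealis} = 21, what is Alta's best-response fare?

Alta's profit: π = (p_{Alta} − 3)(55 − 2p_{Alta} + p_{Borealis}).
∂π/∂p_{Alta} = 61 − 4p_{Alta} + p_{Borealis} = 0 ⇒ p_{Alta} = 15.25 + 0.25p_{Borealis}.
At p_{Borealis} = 21: p_{Alta} = 15.25 + 0.25·21 = 20.5.

20.5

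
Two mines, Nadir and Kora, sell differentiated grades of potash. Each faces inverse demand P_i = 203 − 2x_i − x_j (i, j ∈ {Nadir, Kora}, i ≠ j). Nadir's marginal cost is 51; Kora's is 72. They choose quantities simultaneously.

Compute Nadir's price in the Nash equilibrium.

Mine Nadir's profit: π = x_{Nadir}(203 − 2x_{Nadir} − x_{Kora}) − 51x_{Nadir}.
∂π/∂x_{Nadir} = 152 − 4x_{Nadir} − x_{Kora} = 0 ⇒ x_{Nadir} = 38 − 0.25x_{Kora}.
Similarly x_{Kora} = 32.75 − 0.25x_{Nadir}.
Solving the two reaction functions simultaneously: (1 − (−0.25)(−0.25))x_{Nadir} = 38 − 0.25·32.75, so 0.9375x_{Nadir} = 29.8125 and x_{Nadir} = 31.8.
Then x_{Kora} = 32.75 − 0.25·31.8 = 24.8.
P_{Nadir} = 203 − 2·31.8 − 24.8 = 114.6.

114.6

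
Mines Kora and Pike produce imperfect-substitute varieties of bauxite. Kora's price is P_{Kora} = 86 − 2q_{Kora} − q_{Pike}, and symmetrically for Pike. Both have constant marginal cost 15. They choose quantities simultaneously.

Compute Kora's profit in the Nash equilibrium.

403.28

Mine Kora's profit: π = q_{Kora}(86 − 2q_{Kora} − q_{Pike}) − 15q_{Kora}.
∂π/∂q_{Kora} = 71 − 4q_{Kora} − q_{Pike} = 0 ⇒ q_{Kora} = 17.75 − 0.25q_{Pike}.
By symmetry q_{Pike} = q_{Kora}; substituting into the reaction function, 1.25q_{Kora} = 17.75 and q_{Kora} = 14.2.
P_{Kora} = 86 − 2·14.2 − 14.2 = 43.4.
Profit = (43.4 − 15)·14.2 = 403.28.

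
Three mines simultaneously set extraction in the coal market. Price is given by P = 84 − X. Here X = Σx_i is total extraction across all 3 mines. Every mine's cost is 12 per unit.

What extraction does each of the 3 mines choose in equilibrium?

A representative mine's profit is π_i = x_i(84 − X) − 12x_i, with X = x_i + Σ_{j≠i} x_j.
First-order condition: 72 − 2x_i − Σ_{j≠i} x_j = 0.
With identical mines, set every x_j = x: then 72 − 2x − 2x = 0, i.e. x = 72/4 = 18.

18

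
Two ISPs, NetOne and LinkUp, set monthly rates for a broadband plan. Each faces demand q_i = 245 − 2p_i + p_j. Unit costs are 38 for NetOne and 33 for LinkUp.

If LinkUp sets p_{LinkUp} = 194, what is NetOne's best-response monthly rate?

NetOne's profit: π = (p_{NetOne} − 38)(245 − 2p_{NetOne} + p_{LinkUp}).
∂π/∂p_{NetOne} = 321 − 4p_{NetOne} + p_{LinkUp} = 0 ⇒ p_{NetOne} = 80.25 + 0.25p_{LinkUp}.
At p_{LinkUp} = 194: p_{NetOne} = 80.25 + 0.25·194 = 128.75.

128.75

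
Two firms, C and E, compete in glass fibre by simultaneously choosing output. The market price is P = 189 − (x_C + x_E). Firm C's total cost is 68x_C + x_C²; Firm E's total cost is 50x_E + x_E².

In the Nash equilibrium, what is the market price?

137

Firm C's profit: π = x_C(189 − (x_C + x_E)) − 68x_C − x_C².
∂π/∂x_C = 121 − 4x_C − x_E = 0, so x_C = 30.25 − 0.25x_E.
By the same steps for E: x_E = 34.75 − 0.25x_C.
Substituting the second reaction function into the first: x_C = 30.25 − 0.25(34.75 − 0.25x_C), which gives 0.9375x_C = 21.5625 ⇒ x_C = 23.
Then x_E = 34.75 − 0.25·23 = 29.
Equilibrium price: P = 189 − 52 = 137.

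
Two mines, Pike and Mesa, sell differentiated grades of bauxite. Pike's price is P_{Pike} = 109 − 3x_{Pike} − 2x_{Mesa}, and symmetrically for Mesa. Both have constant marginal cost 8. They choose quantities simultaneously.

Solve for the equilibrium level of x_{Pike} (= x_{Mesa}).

Mine Pike's profit: π = x_{Pike}(109 − 3x_{Pike} − 2x_{Mesa}) − 8x_{Pike}.
∂π/∂x_{Pike} = 101 − 6x_{Pike} − 2x_{Mesa} = 0 ⇒ x_{Pike} = 101/6 − (1/3)x_{Mesa}.
By symmetry x_{Mesa} = x_{Pike}; substituting into the reaction function, (4/3)x_{Pike} = 101/6 and x_{Pike} = 12.625.

12.625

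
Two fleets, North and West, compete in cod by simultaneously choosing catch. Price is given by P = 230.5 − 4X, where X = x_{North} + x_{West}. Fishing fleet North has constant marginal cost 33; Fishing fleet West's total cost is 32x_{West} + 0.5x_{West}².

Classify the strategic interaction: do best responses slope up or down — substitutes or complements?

Fishing fleet North's profit: π = x_{North}(230.5 − 4(x_{North} + x_{West})) − 33x_{North}.
∂π/∂x_{North} = 197.5 − 8x_{North} − 4x_{West} = 0, so x_{North} = 24.6875 − 0.5x_{West}.
The best-response slope dx_{North}/dx_{West} = −0.5 < 0: the reaction function is downward-sloping, so the choices are strategic substitutes.

strategic substitutes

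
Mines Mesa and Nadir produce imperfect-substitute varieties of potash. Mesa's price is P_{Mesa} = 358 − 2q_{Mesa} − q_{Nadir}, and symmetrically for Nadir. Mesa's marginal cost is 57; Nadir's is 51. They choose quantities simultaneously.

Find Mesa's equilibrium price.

176.6

Mine Mesa's profit: π = q_{Mesa}(358 − 2q_{Mesa} − q_{Nadir}) − 57q_{Mesa}.
∂π/∂q_{Mesa} = 301 − 4q_{Mesa} − q_{Nadir} = 0 ⇒ q_{Mesa} = 75.25 − 0.25q_{Nadir}.
Similarly q_{Nadir} = 76.75 − 0.25q_{Mesa}.
Substituting the second reaction function into the first: q_{Mesa} = 75.25 − 0.25(76.75 − 0.25q_{Mesa}), which gives 0.9375q_{Mesa} = 56.0625 ⇒ q_{Mesa} = 59.8.
Then q_{Nadir} = 76.75 − 0.25·59.8 = 61.8.
P_{Mesa} = 358 − 2·59.8 − 61.8 = 176.6.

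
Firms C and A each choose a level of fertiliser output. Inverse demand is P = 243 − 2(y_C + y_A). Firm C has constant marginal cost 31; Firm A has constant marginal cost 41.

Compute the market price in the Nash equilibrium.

105

Firm C's profit: π = y_C(243 − 2(y_C + y_A)) − 31y_C.
∂π/∂y_C = 212 − 4y_C − 2y_A = 0, so y_C = 53 − 0.5y_A.
By the same steps for A: y_A = 50.5 − 0.5y_C.
Plugging y_A into C's best response: y_C = 53 − 0.5(50.5 − 0.5y_C) ⇒ 0.75y_C = 27.75, so y_C = 37.
Then y_A = 50.5 − 0.5·37 = 32.
Equilibrium price: P = 243 − 2·69 = 105.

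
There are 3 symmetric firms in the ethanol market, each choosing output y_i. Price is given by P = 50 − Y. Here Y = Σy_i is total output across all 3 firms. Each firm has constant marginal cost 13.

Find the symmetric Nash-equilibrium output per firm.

9.25

A representative firm's profit is π_i = y_i(50 − Y) − 13y_i, with Y = y_i + Σ_{j≠i} y_j.
First-order condition: 37 − 2y_i − Σ_{j≠i} y_j = 0.
With identical firms, set every y_j = y: then 37 − 2y − 2y = 0, i.e. y = 37/4 = 9.25.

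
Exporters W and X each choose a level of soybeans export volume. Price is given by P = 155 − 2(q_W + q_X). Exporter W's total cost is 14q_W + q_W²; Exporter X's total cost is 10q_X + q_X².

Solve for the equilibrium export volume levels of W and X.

Exporter W's profit: π = q_W(155 − 2(q_W + q_X)) − 14q_W − q_W².
∂π/∂q_W = 141 − 6q_W − 2q_X = 0, so q_W = 23.5 − (1/3)q_X.
By the same steps for X: q_X = 145/6 − (1/3)q_W.
Solving the two reaction functions simultaneously: (1 − (−1/3)(−1/3))q_W = 23.5 − (1/3)·(145/6), so (8/9)q_W = 139/9 and q_W = 17.375.
Then q_X = 145/6 − (1/3)·17.375 = 18.375.

17.375, 18.375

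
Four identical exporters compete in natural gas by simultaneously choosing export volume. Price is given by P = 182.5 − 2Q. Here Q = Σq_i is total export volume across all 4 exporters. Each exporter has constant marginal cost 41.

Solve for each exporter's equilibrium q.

A representative exporter's profit is π_i = q_i(182.5 − 2Q) − 41q_i, with Q = q_i + Σ_{j≠i} q_j.
First-order condition: 141.5 − 4q_i − 2Σ_{j≠i} q_j = 0.
With identical exporters, set every q_j = q: then 141.5 − 4q − 6q = 0, i.e. q = 141.5/10 = 14.15.

14.15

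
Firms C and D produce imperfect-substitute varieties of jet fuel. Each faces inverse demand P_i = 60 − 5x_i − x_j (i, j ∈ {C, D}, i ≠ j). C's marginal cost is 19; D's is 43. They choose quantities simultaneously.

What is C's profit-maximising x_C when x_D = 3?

Firm C's profit: π = x_C(60 − 5x_C − x_D) − 19x_C.
∂π/∂x_C = 41 − 10x_C − x_D = 0 ⇒ x_C = 4.1 − 0.1x_D.
At x_D = 3: x_C = 4.1 − 0.1·3 = 3.8.

3.8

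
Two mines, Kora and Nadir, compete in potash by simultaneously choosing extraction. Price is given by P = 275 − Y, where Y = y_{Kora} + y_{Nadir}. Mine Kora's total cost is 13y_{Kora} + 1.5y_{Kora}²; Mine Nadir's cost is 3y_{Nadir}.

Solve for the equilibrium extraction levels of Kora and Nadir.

Mine Kora's profit: π = y_{Kora}(275 − (y_{Kora} + y_{Nadir})) − 13y_{Kora} − 1.5y_{Kora}².
∂π/∂y_{Kora} = 262 − 5y_{Kora} − y_{Nadir} = 0, so y_{Kora} = 52.4 − 0.2y_{Nadir}.
For Nadir: ∂π/∂y_{Nadir} = 272 − 2y_{Nadir} − y_{Kora} = 0 ⇒ y_{Nadir} = 136 − 0.5y_{Kora}.
Plugging y_{Nadir} into Kora's best response: y_{Kora} = 52.4 − 0.2(136 − 0.5y_{Kora}) ⇒ 0.9y_{Kora} = 25.2, so y_{Kora} = 28.
Then y_{Nadir} = 136 − 0.5·28 = 122.

28, 122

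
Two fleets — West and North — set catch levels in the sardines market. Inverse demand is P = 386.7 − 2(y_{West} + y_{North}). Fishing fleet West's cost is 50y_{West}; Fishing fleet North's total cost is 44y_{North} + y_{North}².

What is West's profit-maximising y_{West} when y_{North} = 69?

49.675

Fishing fleet West's profit: π = y_{West}(386.7 − 2(y_{West} + y_{North})) − 50y_{West}.
∂π/∂y_{West} = 336.7 − 4y_{West} − 2y_{North} = 0, so y_{West} = 84.175 − 0.5y_{North}.
At y_{North} = 69: y_{West} = 84.175 − 0.5·69 = 49.675.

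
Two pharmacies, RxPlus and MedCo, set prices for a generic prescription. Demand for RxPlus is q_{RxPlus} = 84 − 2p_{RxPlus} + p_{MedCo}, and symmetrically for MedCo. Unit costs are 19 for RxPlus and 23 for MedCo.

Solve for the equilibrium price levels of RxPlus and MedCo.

RxPlus's profit: π = (p_{RxPlus} − 19)(84 − 2p_{RxPlus} + p_{MedCo}).
∂π/∂p_{RxPlus} = 122 − 4p_{RxPlus} + p_{MedCo} = 0 ⇒ p_{RxPlus} = 30.5 + 0.25p_{MedCo}.
Similarly p_{MedCo} = 32.5 + 0.25p_{RxPlus}.
Substituting the second reaction function into the first: p_{RxPlus} = 30.5 + 0.25(32.5 + 0.25p_{RxPlus}), which gives 0.9375p_{RxPlus} = 38.625 ⇒ p_{RxPlus} = 41.2.
Then p_{MedCo} = 32.5 + 0.25·41.2 = 42.8.

41.2, 42.8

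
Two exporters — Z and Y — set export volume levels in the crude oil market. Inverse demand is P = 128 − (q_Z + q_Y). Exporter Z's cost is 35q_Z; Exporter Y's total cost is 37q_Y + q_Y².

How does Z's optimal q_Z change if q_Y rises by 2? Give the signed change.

Exporter Z's profit: π = q_Z(128 − (q_Z + q_Y)) − 35q_Z.
∂π/∂q_Z = 93 − 2q_Z − q_Y = 0, so q_Z = 46.5 − 0.5q_Y.
The reaction-function slope is −0.5, so a 2-unit rise in q_Y moves q_Z by −0.5 × 2 = −1. Z's best response falls — the actions are strategic substitutes.

-1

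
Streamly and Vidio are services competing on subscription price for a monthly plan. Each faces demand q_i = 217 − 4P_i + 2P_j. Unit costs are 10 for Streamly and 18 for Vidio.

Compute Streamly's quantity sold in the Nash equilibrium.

135.6

Streamly's profit: π = (P_{Streamly} − 10)(217 − 4P_{Streamly} + 2P_{Vidio}).
∂π/∂P_{Streamly} = 257 − 8P_{Streamly} + 2P_{Vidio} = 0 ⇒ P_{Streamly} = 32.125 + 0.25P_{Vidio}.
Similarly P_{Vidio} = 36.125 + 0.25P_{Streamly}.
Plugging P_{Vidio} into Streamly's best response: P_{Streamly} = 32.125 + 0.25(36.125 + 0.25P_{Streamly}) ⇒ 0.9375P_{Streamly} = 1317/32, so P_{Streamly} = 43.9.
Then P_{Vidio} = 36.125 + 0.25·43.9 = 47.1.
q_{Streamly} = 217 − 4·43.9 + 2·47.1 = 135.6.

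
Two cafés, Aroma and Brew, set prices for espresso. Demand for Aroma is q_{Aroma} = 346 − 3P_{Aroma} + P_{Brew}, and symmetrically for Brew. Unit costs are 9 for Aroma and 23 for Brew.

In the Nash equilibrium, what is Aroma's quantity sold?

200.4

Aroma's profit: π = (P_{Aroma} − 9)(346 − 3P_{Aroma} + P_{Brew}).
∂π/∂P_{Aroma} = 373 − 6P_{Aroma} + P_{Brew} = 0 ⇒ P_{Aroma} = 373/6 + (1/6)P_{Brew}.
Similarly P_{Brew} = 415/6 + (1/6)P_{Aroma}.
Solving the two reaction functions simultaneously: (1 − (1/6)(1/6))P_{Aroma} = 373/6 + (1/6)·(415/6), so (35/36)P_{Aroma} = 2653/36 and P_{Aroma} = 75.8.
Then P_{Brew} = 415/6 + (1/6)·75.8 = 81.8.
q_{Aroma} = 346 − 3·75.8 + 81.8 = 200.4.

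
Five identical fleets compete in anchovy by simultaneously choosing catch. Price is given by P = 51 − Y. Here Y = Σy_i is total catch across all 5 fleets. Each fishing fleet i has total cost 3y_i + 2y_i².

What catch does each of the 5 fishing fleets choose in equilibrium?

4.8

A representative fishing fleet's profit is π_i = y_i(51 − Y) − 3y_i − 2y_i², with Y = y_i + Σ_{j≠i} y_j.
First-order condition: 48 − 6y_i − Σ_{j≠i} y_j = 0.
Imposing symmetry (y_j = y for all j) turns Σ_{j≠i} y_j into 4y, so 48 = 10y and y = 4.8.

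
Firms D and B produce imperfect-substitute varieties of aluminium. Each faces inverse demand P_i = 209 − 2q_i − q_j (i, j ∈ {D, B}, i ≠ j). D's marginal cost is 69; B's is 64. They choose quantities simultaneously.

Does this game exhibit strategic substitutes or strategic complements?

Firm D's profit: π = q_D(209 − 2q_D − q_B) − 69q_D.
∂π/∂q_D = 140 − 4q_D − q_B = 0 ⇒ q_D = 35 − 0.25q_B.
The best-response slope dq_D/dq_B = −0.25 < 0: the reaction function is downward-sloping, so the choices are strategic substitutes.

strategic substitutes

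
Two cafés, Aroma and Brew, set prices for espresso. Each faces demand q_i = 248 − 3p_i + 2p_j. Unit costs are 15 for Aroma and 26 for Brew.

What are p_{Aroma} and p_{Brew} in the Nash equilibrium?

Aroma's profit: π = (p_{Aroma} − 15)(248 − 3p_{Aroma} + 2p_{Brew}).
∂π/∂p_{Aroma} = 293 − 6p_{Aroma} + 2p_{Brew} = 0 ⇒ p_{Aroma} = 293/6 + (1/3)p_{Brew}.
Similarly p_{Brew} = 163/3 + (1/3)p_{Aroma}.
Solving the two reaction functions simultaneously: (1 − (1/3)(1/3))p_{Aroma} = 293/6 + (1/3)·(163/3), so (8/9)p_{Aroma} = 1205/18 and p_{Aroma} = 75.3125.
Then p_{Brew} = 163/3 + (1/3)·75.3125 = 79.4375.

75.3125, 79.4375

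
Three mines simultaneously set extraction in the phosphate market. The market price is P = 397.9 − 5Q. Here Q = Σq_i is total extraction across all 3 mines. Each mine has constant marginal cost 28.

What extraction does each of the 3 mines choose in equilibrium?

18.495

A representative mine's profit is π_i = q_i(397.9 − 5Q) − 28q_i, with Q = q_i + Σ_{j≠i} q_j.
First-order condition: 369.9 − 10q_i − 5Σ_{j≠i} q_j = 0.
With identical mines, set every q_j = q: then 369.9 − 10q − 10q = 0, i.e. q = 369.9/20 = 18.495.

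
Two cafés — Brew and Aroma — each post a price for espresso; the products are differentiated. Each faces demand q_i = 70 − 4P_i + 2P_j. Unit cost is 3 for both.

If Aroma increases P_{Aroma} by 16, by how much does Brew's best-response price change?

Brew's profit: π = (P_{Brew} − 3)(70 − 4P_{Brew} + 2P_{Aroma}).
∂π/∂P_{Brew} = 82 − 8P_{Brew} + 2P_{Aroma} = 0 ⇒ P_{Brew} = 10.25 + 0.25P_{Aroma}.
The reaction-function slope is 0.25, so a 16-unit rise in P_{Aroma} moves P_{Brew} by 0.25 × 16 = 4. Brew's best response rises — the actions are strategic complements.

4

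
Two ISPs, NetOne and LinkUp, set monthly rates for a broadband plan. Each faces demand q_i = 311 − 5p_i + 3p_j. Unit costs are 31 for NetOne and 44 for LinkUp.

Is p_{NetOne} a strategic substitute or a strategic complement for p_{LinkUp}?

NetOne's profit: π = (p_{NetOne} − 31)(311 − 5p_{NetOne} + 3p_{LinkUp}).
∂π/∂p_{NetOne} = 466 − 10p_{NetOne} + 3p_{LinkUp} = 0 ⇒ p_{NetOne} = 46.6 + 0.3p_{LinkUp}.
The best-response slope dp_{NetOne}/dp_{LinkUp} = 0.3 > 0: the reaction function is upward-sloping, so the choices are strategic complements.

strategic complements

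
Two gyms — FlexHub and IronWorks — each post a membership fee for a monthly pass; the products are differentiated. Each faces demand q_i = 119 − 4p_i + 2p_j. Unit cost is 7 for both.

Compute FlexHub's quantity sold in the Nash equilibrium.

70

FlexHub's profit: π = (p_{FlexHub} − 7)(119 − 4p_{FlexHub} + 2p_{IronWorks}).
∂π/∂p_{FlexHub} = 147 − 8p_{FlexHub} + 2p_{IronWorks} = 0 ⇒ p_{FlexHub} = 18.375 + 0.25p_{IronWorks}.
By symmetry p_{IronWorks} = p_{FlexHub}; substituting into the reaction function, 0.75p_{FlexHub} = 18.375 and p_{FlexHub} = 24.5.
q_{FlexHub} = 119 − 4·24.5 + 2·24.5 = 70.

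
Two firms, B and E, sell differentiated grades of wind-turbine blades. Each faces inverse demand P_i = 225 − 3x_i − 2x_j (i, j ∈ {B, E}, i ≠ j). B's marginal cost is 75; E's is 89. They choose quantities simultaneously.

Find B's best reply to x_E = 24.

Firm B's profit: π = x_B(225 − 3x_B − 2x_E) − 75x_B.
∂π/∂x_B = 150 − 6x_B − 2x_E = 0 ⇒ x_B = 25 − (1/3)x_E.
At x_E = 24: x_B = 25 − (1/3)·24 = 17.

17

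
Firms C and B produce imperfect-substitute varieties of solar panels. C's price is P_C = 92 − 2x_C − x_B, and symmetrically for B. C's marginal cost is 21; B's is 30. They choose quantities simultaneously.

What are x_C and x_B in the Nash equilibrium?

Firm C's profit: π = x_C(92 − 2x_C − x_B) − 21x_C.
∂π/∂x_C = 71 − 4x_C − x_B = 0 ⇒ x_C = 17.75 − 0.25x_B.
Similarly x_B = 15.5 − 0.25x_C.
Solving the two reaction functions simultaneously: (1 − (−0.25)(−0.25))x_C = 17.75 − 0.25·15.5, so 0.9375x_C = 13.875 and x_C = 14.8.
Then x_B = 15.5 − 0.25·14.8 = 11.8.

14.8, 11.8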